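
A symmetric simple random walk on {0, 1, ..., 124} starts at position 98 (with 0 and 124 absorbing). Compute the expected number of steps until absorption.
E[τ | X_0 = 98] = 2548

Let v_k = E[τ | X_0 = k]. Boundary: v_0 = v_124 = 0. Recurrence: v_k = 1 + (v_{k-1} + v_{k+1})/2 for 1 ≤ k ≤ 123. The particular solution to v_k − (v_{k-1} + v_{k+1})/2 = 1 is v_k = −k^2. Adding homogeneous solution A + B k and matching boundaries gives v_k = k (124 − k). Substituting k = 98: v_98 = 98 · 26 = 2548.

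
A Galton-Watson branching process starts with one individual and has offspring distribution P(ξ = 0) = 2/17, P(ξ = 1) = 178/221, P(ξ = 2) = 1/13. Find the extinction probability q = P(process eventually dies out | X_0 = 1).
q = 1

Mean offspring μ = 0·2/17 + 1·178/221 + 2·1/13 = 212/221 ≤ 1. For μ ≤ 1 with offspring not concentrated at 1, the Galton-Watson process goes extinct almost surely, so q = 1.
(Algebraic check: The pgf is f(s) = 2/17 + 178/221·s + 1/13·s². The extinction probability q is the smallest fixed point of f in [0, 1]. Setting s = f(s):
  1/13·s² + (178/221 − 1)·s + 2/17 = 0
  1/13·s² − (2/17 + 1/13)·s + 2/17 = 0
which factors as (s − 1)·(1/13·s − 2/17) = 0, giving roots s = 1 and s = (2/17)/(1/13) = 26/17. Since 26/17 ≥ 1, the smallest root in [0, 1] is s = 1.)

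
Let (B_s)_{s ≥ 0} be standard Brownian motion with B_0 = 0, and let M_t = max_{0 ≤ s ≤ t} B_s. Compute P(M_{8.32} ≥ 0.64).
P(M_{8.32} ≥ 0.64) = 2·P(B_{8.32} ≥ 0.64) = 2(1 − Φ(0.64/√8.32)) ≈ 0.8244

By the reflection principle for Brownian motion, P(M_t ≥ a) = 2 · P(B_t ≥ a) for a ≥ 0. Since B_t ~ N(0, t), P(B_t ≥ 0.64) = 1 − Φ(0.64/√t) = 1 − Φ(0.64/√8.32) = 1 − Φ(0.2219). So
  P(M_{8.32} ≥ 0.64) = 2(1 − Φ(0.2219)) ≈ 0.8244.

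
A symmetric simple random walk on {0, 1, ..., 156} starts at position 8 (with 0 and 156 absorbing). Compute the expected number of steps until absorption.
E[τ | X_0 = 8] = 1184

Let v_k = E[τ | X_0 = k]. Boundary: v_0 = v_156 = 0. Recurrence: v_k = 1 + (v_{k-1} + v_{k+1})/2 for 1 ≤ k ≤ 155. The particular solution to v_k − (v_{k-1} + v_{k+1})/2 = 1 is v_k = −k^2. Adding homogeneous solution A + B k and matching boundaries gives v_k = k (156 − k). Substituting k = 8: v_8 = 8 · 148 = 1184.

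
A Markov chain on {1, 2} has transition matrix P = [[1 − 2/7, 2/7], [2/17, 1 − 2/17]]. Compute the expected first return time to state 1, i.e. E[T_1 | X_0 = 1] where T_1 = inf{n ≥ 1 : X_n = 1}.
E[T_1 | X_0 = 1] = 1/π_1 = 24/7

For an irreducible recurrent Markov chain with stationary distribution π, E[T_i | X_0 = i] = 1/π_i (Kac's formula). Here π_1 = (2/17)/(2/7 + 2/17) = (2/17)/(48/119) = 7/24, so E[T_1 | X_0 = 1] = 1/π_1 = (2/7 + 2/17)/(2/17) = (48/119)/(2/17) = 24/7.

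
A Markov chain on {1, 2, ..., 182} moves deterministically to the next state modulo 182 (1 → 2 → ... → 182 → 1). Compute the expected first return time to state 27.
E[T_27 | X_0 = 27] = 182

The chain cycles deterministically, so starting at state 27 it returns in exactly 182 steps. Equivalently, the stationary distribution is uniform π_j = 1/182 for every state j, so by Kac's formula E[T_27] = 1/π_27 = 182.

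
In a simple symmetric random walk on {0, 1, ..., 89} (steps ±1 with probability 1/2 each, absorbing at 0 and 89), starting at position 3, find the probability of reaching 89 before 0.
P(hit 89 before 0) = 3/89

Let u_k = P(hit 89 before 0 | start at k). Then u_0 = 0, u_89 = 1, and u_k = u_{k-1}/2 + u_{k+1}/2 for 1 ≤ k ≤ 88. This harmonic recurrence is solved by u_k = k/89, giving u_3 = 3/89.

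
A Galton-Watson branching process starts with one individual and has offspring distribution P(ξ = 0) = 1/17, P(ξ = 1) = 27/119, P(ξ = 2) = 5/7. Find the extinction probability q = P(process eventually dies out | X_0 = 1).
q = 7/85

The pgf is f(s) = 1/17 + 27/119·s + 5/7·s². The extinction probability q is the smallest fixed point of f in [0, 1]. Setting s = f(s):
  5/7·s² + (27/119 − 1)·s + 1/17 = 0
  5/7·s² − (1/17 + 5/7)·s + 1/17 = 0
which factors as (s − 1)·(5/7·s − 1/17) = 0, giving roots s = 1 and s = (1/17)/(5/7) = 7/85.
Mean offspring μ = 27/119 + 2·5/7 = 197/119 > 1 (supercritical), so q < 1. The extinction probability is the smaller root: q = (1/17)/(5/7) = 7/85.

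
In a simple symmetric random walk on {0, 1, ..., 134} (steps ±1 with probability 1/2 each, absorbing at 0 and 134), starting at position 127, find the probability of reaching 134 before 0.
P(hit 134 before 0) = 127/134

Let u_k = P(hit 134 before 0 | start at k). Then u_0 = 0, u_134 = 1, and u_k = u_{k-1}/2 + u_{k+1}/2 for 1 ≤ k ≤ 133. This harmonic recurrence is solved by u_k = k/134, giving u_127 = 127/134.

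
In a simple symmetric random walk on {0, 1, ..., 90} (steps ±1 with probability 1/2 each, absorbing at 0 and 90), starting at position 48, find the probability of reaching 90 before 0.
P(hit 90 before 0) = 48/90 = 8/15

Let u_k = P(hit 90 before 0 | start at k). Then u_0 = 0, u_90 = 1, and u_k = u_{k-1}/2 + u_{k+1}/2 for 1 ≤ k ≤ 89. This harmonic recurrence is solved by u_k = k/90, giving u_48 = 48/90 = 8/15.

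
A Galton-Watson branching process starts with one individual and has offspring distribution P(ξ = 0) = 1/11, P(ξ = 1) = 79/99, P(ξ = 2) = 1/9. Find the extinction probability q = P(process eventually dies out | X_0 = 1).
q = 9/11

The pgf is f(s) = 1/11 + 79/99·s + 1/9·s². The extinction probability q is the smallest fixed point of f in [0, 1]. Setting s = f(s):
  1/9·s² + (79/99 − 1)·s + 1/11 = 0
  1/9·s² − (1/11 + 1/9)·s + 1/11 = 0
which factors as (s − 1)·(1/9·s − 1/11) = 0, giving roots s = 1 and s = (1/11)/(1/9) = 9/11.
Mean offspring μ = 79/99 + 2·1/9 = 101/99 > 1 (supercritical), so q < 1. The extinction probability is the smaller root: q = (1/11)/(1/9) = 9/11.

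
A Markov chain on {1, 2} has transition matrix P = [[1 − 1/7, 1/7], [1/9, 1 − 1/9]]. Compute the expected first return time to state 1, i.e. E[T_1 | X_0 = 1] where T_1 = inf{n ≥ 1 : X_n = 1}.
E[T_1 | X_0 = 1] = 1/π_1 = 16/7

For an irreducible recurrent Markov chain with stationary distribution π, E[T_i | X_0 = i] = 1/π_i (Kac's formula). Here π_1 = (1/9)/(1/7 + 1/9) = (1/9)/(16/63) = 7/16, so E[T_1 | X_0 = 1] = 1/π_1 = (1/7 + 1/9)/(1/9) = (16/63)/(1/9) = 16/7.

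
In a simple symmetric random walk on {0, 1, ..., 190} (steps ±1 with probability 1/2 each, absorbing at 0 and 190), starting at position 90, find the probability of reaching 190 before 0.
P(hit 190 before 0) = 90/190 = 9/19

Let u_k = P(hit 190 before 0 | start at k). Then u_0 = 0, u_190 = 1, and u_k = u_{k-1}/2 + u_{k+1}/2 for 1 ≤ k ≤ 189. This harmonic recurrence is solved by u_k = k/190, giving u_90 = 90/190 = 9/19.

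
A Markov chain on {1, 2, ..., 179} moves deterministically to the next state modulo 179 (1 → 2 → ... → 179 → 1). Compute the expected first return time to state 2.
E[T_2 | X_0 = 2] = 179

The chain cycles deterministically, so starting at state 2 it returns in exactly 179 steps. Equivalently, the stationary distribution is uniform π_j = 1/179 for every state j, so by Kac's formula E[T_2] = 1/π_2 = 179.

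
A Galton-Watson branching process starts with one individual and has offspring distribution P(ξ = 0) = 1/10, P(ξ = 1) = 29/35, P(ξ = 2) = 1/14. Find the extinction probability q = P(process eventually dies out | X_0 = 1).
q = 1

Mean offspring μ = 0·1/10 + 1·29/35 + 2·1/14 = 34/35 ≤ 1. For μ ≤ 1 with offspring not concentrated at 1, the Galton-Watson process goes extinct almost surely, so q = 1.
(Algebraic check: The pgf is f(s) = 1/10 + 29/35·s + 1/14·s². The extinction probability q is the smallest fixed point of f in [0, 1]. Setting s = f(s):
  1/14·s² + (29/35 − 1)·s + 1/10 = 0
  1/14·s² − (1/10 + 1/14)·s + 1/10 = 0
which factors as (s − 1)·(1/14·s − 1/10) = 0, giving roots s = 1 and s = (1/10)/(1/14) = 7/5. Since 7/5 ≥ 1, the smallest root in [0, 1] is s = 1.)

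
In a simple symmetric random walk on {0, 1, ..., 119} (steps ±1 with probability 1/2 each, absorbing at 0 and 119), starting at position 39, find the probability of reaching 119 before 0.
P(hit 119 before 0) = 39/119

Let u_k = P(hit 119 before 0 | start at k). Then u_0 = 0, u_119 = 1, and u_k = u_{k-1}/2 + u_{k+1}/2 for 1 ≤ k ≤ 118. This harmonic recurrence is solved by u_k = k/119, giving u_39 = 39/119.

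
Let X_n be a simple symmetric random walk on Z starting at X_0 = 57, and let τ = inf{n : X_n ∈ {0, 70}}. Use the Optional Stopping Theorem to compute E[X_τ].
E[X_τ] = 57

X_n is a martingale and τ is a bounded-mean stopping time (indeed τ is finite a.s. with bounded expectation since the walk is in a bounded region). By the OST, E[X_τ] = E[X_0] = 57. Equivalently: E[X_τ] = 70 · P(hit 70 first) + 0 · P(hit 0 first) = 70 · (57/70) = 57.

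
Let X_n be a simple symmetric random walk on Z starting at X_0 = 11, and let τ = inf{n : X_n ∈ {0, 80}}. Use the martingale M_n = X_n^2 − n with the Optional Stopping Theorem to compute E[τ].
E[τ] = 759

M_n = X_n^2 − n is a martingale (since E[X_{n+1}^2 | F_n] = X_n^2 + 1). By OST (τ has finite mean in a bounded region), E[M_τ] = E[M_0] = X_0^2 − 0 = 11^2 = 121. Also E[M_τ] = E[X_τ^2] − E[τ]. The walk exits at 0 or 80, with P(hit 80 first) = 11/80, so E[X_τ^2] = 80^2 · 11/80 + 0 = 880. Thus E[τ] = E[X_τ^2] − E[M_τ] = 880 − 121 = 759 = 11(80 − 11) = 759.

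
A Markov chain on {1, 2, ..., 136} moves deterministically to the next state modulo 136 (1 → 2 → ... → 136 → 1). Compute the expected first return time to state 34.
E[T_34 | X_0 = 34] = 136

The chain cycles deterministically, so starting at state 34 it returns in exactly 136 steps. Equivalently, the stationary distribution is uniform π_j = 1/136 for every state j, so by Kac's formula E[T_34] = 1/π_34 = 136.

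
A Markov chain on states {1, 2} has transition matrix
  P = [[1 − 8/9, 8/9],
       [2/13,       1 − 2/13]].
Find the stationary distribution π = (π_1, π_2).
π_1 = 9/61, π_2 = 52/61

Solve πP = π with π_1 + π_2 = 1. From πP = π: π_1 · (1 − 8/9) + π_2 · 2/13 = π_1 ⇒ π_2 · 2/13 = π_1 · 8/9 ⇒ π_2/π_1 = (8/9)/(2/13) = 52/9. Together with π_1 + π_2 = 1:
  π_1 = (2/13)/(8/9 + 2/13) = (2/13)/(122/117) = 9/61,
  π_2 = (8/9)/(8/9 + 2/13) = (8/9)/(122/117) = 52/61.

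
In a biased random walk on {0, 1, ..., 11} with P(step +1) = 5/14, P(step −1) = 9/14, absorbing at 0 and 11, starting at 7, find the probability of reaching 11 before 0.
P(hit 11 before 0) = (1 − (9/5)^7) / (1 − (9/5)^11) = 735131875/7833057871

Let u_k denote P(reach 11 before 0 | start at k). Boundary: u_0 = 0, u_11 = 1. Recurrence: u_k = 5/14·u_{k+1} + 9/14·u_{k-1} for 1 ≤ k ≤ 10. Try u_k = A + B·r^k with r = q/p = (9/14)/(5/14) = 9/5. Substitution satisfies the recurrence; boundary conditions give:
  u_k = (1 − r^k) / (1 − r^N) = (1 − (9/5)^7) / (1 − (9/5)^11) = 735131875/7833057871.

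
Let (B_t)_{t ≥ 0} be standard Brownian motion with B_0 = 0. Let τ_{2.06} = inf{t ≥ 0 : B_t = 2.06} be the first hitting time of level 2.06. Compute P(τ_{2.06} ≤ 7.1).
P(τ_{2.06} ≤ 7.1) = 2(1 − Φ(2.06/√7.1)) = 2(1 − Φ(0.7731)) ≈ 0.4395

By the reflection principle for standard BM, P(τ_b ≤ t) = 2 · P(B_t ≥ b). Since B_t ~ N(0, t), P(B_t ≥ 2.06) = 1 − Φ(2.06/√t) = 1 − Φ(2.06/√7.1) = 1 − Φ(0.7731) ≈ 0.21973. Doubling: P(τ_{2.06} ≤ 7.1) ≈ 2 · 0.21973 = 0.43946 ≈ 0.4395.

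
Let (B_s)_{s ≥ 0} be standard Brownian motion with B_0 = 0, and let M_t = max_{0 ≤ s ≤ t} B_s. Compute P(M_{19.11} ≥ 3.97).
P(M_{19.11} ≥ 3.97) = 2·P(B_{19.11} ≥ 3.97) = 2(1 − Φ(3.97/√19.11)) ≈ 0.3638

By the reflection principle for Brownian motion, P(M_t ≥ a) = 2 · P(B_t ≥ a) for a ≥ 0. Since B_t ~ N(0, t), P(B_t ≥ 3.97) = 1 − Φ(3.97/√t) = 1 − Φ(3.97/√19.11) = 1 − Φ(0.9082). So
  P(M_{19.11} ≥ 3.97) = 2(1 − Φ(0.9082)) ≈ 0.3638.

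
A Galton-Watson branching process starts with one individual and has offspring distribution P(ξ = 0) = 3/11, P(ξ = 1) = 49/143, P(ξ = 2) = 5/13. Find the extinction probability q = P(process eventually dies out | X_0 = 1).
q = 39/55

The pgf is f(s) = 3/11 + 49/143·s + 5/13·s². The extinction probability q is the smallest fixed point of f in [0, 1]. Setting s = f(s):
  5/13·s² + (49/143 − 1)·s + 3/11 = 0
  5/13·s² − (3/11 + 5/13)·s + 3/11 = 0
which factors as (s − 1)·(5/13·s − 3/11) = 0, giving roots s = 1 and s = (3/11)/(5/13) = 39/55.
Mean offspring μ = 49/143 + 2·5/13 = 159/143 > 1 (supercritical), so q < 1. The extinction probability is the smaller root: q = (3/11)/(5/13) = 39/55.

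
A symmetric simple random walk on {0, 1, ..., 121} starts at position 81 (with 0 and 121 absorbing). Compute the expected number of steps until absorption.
E[τ | X_0 = 81] = 3240

Let v_k = E[τ | X_0 = k]. Boundary: v_0 = v_121 = 0. Recurrence: v_k = 1 + (v_{k-1} + v_{k+1})/2 for 1 ≤ k ≤ 120. The particular solution to v_k − (v_{k-1} + v_{k+1})/2 = 1 is v_k = −k^2. Adding homogeneous solution A + B k and matching boundaries gives v_k = k (121 − k). Substituting k = 81: v_81 = 81 · 40 = 3240.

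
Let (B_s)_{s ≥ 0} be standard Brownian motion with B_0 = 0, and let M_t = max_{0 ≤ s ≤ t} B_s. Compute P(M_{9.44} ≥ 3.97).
P(M_{9.44} ≥ 3.97) = 2·P(B_{9.44} ≥ 3.97) = 2(1 − Φ(3.97/√9.44)) ≈ 0.1963

By the reflection principle for Brownian motion, P(M_t ≥ a) = 2 · P(B_t ≥ a) for a ≥ 0. Since B_t ~ N(0, t), P(B_t ≥ 3.97) = 1 − Φ(3.97/√t) = 1 − Φ(3.97/√9.44) = 1 − Φ(1.2921). So
  P(M_{9.44} ≥ 3.97) = 2(1 − Φ(1.2921)) ≈ 0.1963.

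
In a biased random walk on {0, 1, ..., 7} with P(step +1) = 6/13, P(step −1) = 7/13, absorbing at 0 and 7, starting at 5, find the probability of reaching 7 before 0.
P(hit 7 before 0) = (1 − (7/6)^5) / (1 − (7/6)^7) = 325116/543607

Let u_k denote P(reach 7 before 0 | start at k). Boundary: u_0 = 0, u_7 = 1. Recurrence: u_k = 6/13·u_{k+1} + 7/13·u_{k-1} for 1 ≤ k ≤ 6. Try u_k = A + B·r^k with r = q/p = (7/13)/(6/13) = 7/6. Substitution satisfies the recurrence; boundary conditions give:
  u_k = (1 − r^k) / (1 − r^N) = (1 − (7/6)^5) / (1 − (7/6)^7) = 325116/543607.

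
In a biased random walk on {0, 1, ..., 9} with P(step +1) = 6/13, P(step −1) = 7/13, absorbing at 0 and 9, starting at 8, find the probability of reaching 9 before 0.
P(hit 9 before 0) = (1 − (7/6)^8) / (1 − (7/6)^9) = 24511110/30275911

Let u_k denote P(reach 9 before 0 | start at k). Boundary: u_0 = 0, u_9 = 1. Recurrence: u_k = 6/13·u_{k+1} + 7/13·u_{k-1} for 1 ≤ k ≤ 8. Try u_k = A + B·r^k with r = q/p = (7/13)/(6/13) = 7/6. Substitution satisfies the recurrence; boundary conditions give:
  u_k = (1 − r^k) / (1 − r^N) = (1 − (7/6)^8) / (1 − (7/6)^9) = 24511110/30275911.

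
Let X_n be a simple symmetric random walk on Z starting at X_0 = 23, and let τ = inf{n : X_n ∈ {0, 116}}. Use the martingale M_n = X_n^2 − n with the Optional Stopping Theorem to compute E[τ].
E[τ] = 2139

M_n = X_n^2 − n is a martingale (since E[X_{n+1}^2 | F_n] = X_n^2 + 1). By OST (τ has finite mean in a bounded region), E[M_τ] = E[M_0] = X_0^2 − 0 = 23^2 = 529. Also E[M_τ] = E[X_τ^2] − E[τ]. The walk exits at 0 or 116, with P(hit 116 first) = 23/116, so E[X_τ^2] = 116^2 · 23/116 + 0 = 2668. Thus E[τ] = E[X_τ^2] − E[M_τ] = 2668 − 529 = 2139 = 23(116 − 23) = 2139.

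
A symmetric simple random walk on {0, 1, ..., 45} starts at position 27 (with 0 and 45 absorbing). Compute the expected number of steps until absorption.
E[τ | X_0 = 27] = 486

Let v_k = E[τ | X_0 = k]. Boundary: v_0 = v_45 = 0. Recurrence: v_k = 1 + (v_{k-1} + v_{k+1})/2 for 1 ≤ k ≤ 44. The particular solution to v_k − (v_{k-1} + v_{k+1})/2 = 1 is v_k = −k^2. Adding homogeneous solution A + B k and matching boundaries gives v_k = k (45 − k). Substituting k = 27: v_27 = 27 · 18 = 486.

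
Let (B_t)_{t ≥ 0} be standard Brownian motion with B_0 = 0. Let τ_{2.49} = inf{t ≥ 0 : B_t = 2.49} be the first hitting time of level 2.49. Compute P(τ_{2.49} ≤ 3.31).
P(τ_{2.49} ≤ 3.31) = 2(1 − Φ(2.49/√3.31)) = 2(1 − Φ(1.3686)) ≈ 0.1711

By the reflection principle for standard BM, P(τ_b ≤ t) = 2 · P(B_t ≥ b). Since B_t ~ N(0, t), P(B_t ≥ 2.49) = 1 − Φ(2.49/√t) = 1 − Φ(2.49/√3.31) = 1 − Φ(1.3686) ≈ 0.08556. Doubling: P(τ_{2.49} ≤ 3.31) ≈ 2 · 0.08556 = 0.17112 ≈ 0.1711.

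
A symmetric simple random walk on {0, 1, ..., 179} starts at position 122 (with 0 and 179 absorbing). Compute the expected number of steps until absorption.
E[τ | X_0 = 122] = 6954

Let v_k = E[τ | X_0 = k]. Boundary: v_0 = v_179 = 0. Recurrence: v_k = 1 + (v_{k-1} + v_{k+1})/2 for 1 ≤ k ≤ 178. The particular solution to v_k − (v_{k-1} + v_{k+1})/2 = 1 is v_k = −k^2. Adding homogeneous solution A + B k and matching boundaries gives v_k = k (179 − k). Substituting k = 122: v_122 = 122 · 57 = 6954.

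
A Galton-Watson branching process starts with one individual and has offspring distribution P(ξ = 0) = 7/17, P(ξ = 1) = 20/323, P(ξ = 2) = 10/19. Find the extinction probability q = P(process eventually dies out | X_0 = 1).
q = 133/170

The pgf is f(s) = 7/17 + 20/323·s + 10/19·s². The extinction probability q is the smallest fixed point of f in [0, 1]. Setting s = f(s):
  10/19·s² + (20/323 − 1)·s + 7/17 = 0
  10/19·s² − (7/17 + 10/19)·s + 7/17 = 0
which factors as (s − 1)·(10/19·s − 7/17) = 0, giving roots s = 1 and s = (7/17)/(10/19) = 133/170.
Mean offspring μ = 20/323 + 2·10/19 = 360/323 > 1 (supercritical), so q < 1. The extinction probability is the smaller root: q = (7/17)/(10/19) = 133/170.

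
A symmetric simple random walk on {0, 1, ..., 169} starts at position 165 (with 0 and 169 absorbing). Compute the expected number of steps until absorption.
E[τ | X_0 = 165] = 660

Let v_k = E[τ | X_0 = k]. Boundary: v_0 = v_169 = 0. Recurrence: v_k = 1 + (v_{k-1} + v_{k+1})/2 for 1 ≤ k ≤ 168. The particular solution to v_k − (v_{k-1} + v_{k+1})/2 = 1 is v_k = −k^2. Adding homogeneous solution A + B k and matching boundaries gives v_k = k (169 − k). Substituting k = 165: v_165 = 165 · 4 = 660.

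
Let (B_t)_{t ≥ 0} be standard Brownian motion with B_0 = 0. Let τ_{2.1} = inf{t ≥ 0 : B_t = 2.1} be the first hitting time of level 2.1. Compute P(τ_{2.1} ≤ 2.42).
P(τ_{2.1} ≤ 2.42) = 2(1 − Φ(2.1/√2.42)) = 2(1 − Φ(1.3499)) ≈ 0.1770

By the reflection principle for standard BM, P(τ_b ≤ t) = 2 · P(B_t ≥ b). Since B_t ~ N(0, t), P(B_t ≥ 2.1) = 1 − Φ(2.1/√t) = 1 − Φ(2.1/√2.42) = 1 − Φ(1.3499) ≈ 0.08852. Doubling: P(τ_{2.1} ≤ 2.42) ≈ 2 · 0.08852 = 0.17704 ≈ 0.1770.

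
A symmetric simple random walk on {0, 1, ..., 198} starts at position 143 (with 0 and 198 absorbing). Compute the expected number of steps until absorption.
E[τ | X_0 = 143] = 7865

Let v_k = E[τ | X_0 = k]. Boundary: v_0 = v_198 = 0. Recurrence: v_k = 1 + (v_{k-1} + v_{k+1})/2 for 1 ≤ k ≤ 197. The particular solution to v_k − (v_{k-1} + v_{k+1})/2 = 1 is v_k = −k^2. Adding homogeneous solution A + B k and matching boundaries gives v_k = k (198 − k). Substituting k = 143: v_143 = 143 · 55 = 7865.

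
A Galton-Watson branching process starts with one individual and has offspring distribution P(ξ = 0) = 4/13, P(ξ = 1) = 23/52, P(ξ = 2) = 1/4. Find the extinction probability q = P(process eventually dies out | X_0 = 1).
q = 1

Mean offspring μ = 0·4/13 + 1·23/52 + 2·1/4 = 49/52 ≤ 1. For μ ≤ 1 with offspring not concentrated at 1, the Galton-Watson process goes extinct almost surely, so q = 1.
(Algebraic check: The pgf is f(s) = 4/13 + 23/52·s + 1/4·s². The extinction probability q is the smallest fixed point of f in [0, 1]. Setting s = f(s):
  1/4·s² + (23/52 − 1)·s + 4/13 = 0
  1/4·s² − (4/13 + 1/4)·s + 4/13 = 0
which factors as (s − 1)·(1/4·s − 4/13) = 0, giving roots s = 1 and s = (4/13)/(1/4) = 16/13. Since 16/13 ≥ 1, the smallest root in [0, 1] is s = 1.)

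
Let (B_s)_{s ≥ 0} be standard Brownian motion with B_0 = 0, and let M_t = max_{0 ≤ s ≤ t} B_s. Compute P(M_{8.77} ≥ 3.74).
P(M_{8.77} ≥ 3.74) = 2·P(B_{8.77} ≥ 3.74) = 2(1 − Φ(3.74/√8.77)) ≈ 0.2066

By the reflection principle for Brownian motion, P(M_t ≥ a) = 2 · P(B_t ≥ a) for a ≥ 0. Since B_t ~ N(0, t), P(B_t ≥ 3.74) = 1 − Φ(3.74/√t) = 1 − Φ(3.74/√8.77) = 1 − Φ(1.2629). So
  P(M_{8.77} ≥ 3.74) = 2(1 − Φ(1.2629)) ≈ 0.2066.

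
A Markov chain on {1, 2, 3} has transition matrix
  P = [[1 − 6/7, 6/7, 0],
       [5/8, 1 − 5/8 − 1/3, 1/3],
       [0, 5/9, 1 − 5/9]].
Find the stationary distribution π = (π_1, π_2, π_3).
π = (175/559, 240/559, 144/559)

This is a birth-death chain on three states, which satisfies detailed balance: π_1 · P_{12} = π_2 · P_{21} and π_2 · P_{23} = π_3 · P_{32}.
From π_1 · 6/7 = π_2 · 5/8: π_2/π_1 = (6/7)/(5/8) = 48/35.
From π_2 · 1/3 = π_3 · 5/9: π_3/π_2 = (1/3)/(5/9) = 3/5.
Take π_1 proportional to 1; then unnormalized π = (1, 48/35, 144/175). Normalize by dividing by the sum 559/175:
  π = (175/559, 240/559, 144/559).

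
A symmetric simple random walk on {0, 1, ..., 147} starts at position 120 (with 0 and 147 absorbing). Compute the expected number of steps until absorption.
E[τ | X_0 = 120] = 3240

Let v_k = E[τ | X_0 = k]. Boundary: v_0 = v_147 = 0. Recurrence: v_k = 1 + (v_{k-1} + v_{k+1})/2 for 1 ≤ k ≤ 146. The particular solution to v_k − (v_{k-1} + v_{k+1})/2 = 1 is v_k = −k^2. Adding homogeneous solution A + B k and matching boundaries gives v_k = k (147 − k). Substituting k = 120: v_120 = 120 · 27 = 3240.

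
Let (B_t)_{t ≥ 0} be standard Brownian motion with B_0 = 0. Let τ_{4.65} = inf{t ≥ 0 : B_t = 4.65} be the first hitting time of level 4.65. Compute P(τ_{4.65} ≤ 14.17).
P(τ_{4.65} ≤ 14.17) = 2(1 − Φ(4.65/√14.17)) = 2(1 − Φ(1.2353)) ≈ 0.2167

By the reflection principle for standard BM, P(τ_b ≤ t) = 2 · P(B_t ≥ b). Since B_t ~ N(0, t), P(B_t ≥ 4.65) = 1 − Φ(4.65/√t) = 1 − Φ(4.65/√14.17) = 1 − Φ(1.2353) ≈ 0.10836. Doubling: P(τ_{4.65} ≤ 14.17) ≈ 2 · 0.10836 = 0.21672 ≈ 0.2167.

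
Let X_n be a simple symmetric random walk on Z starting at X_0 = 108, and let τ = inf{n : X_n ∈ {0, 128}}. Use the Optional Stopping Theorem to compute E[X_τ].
E[X_τ] = 108

X_n is a martingale and τ is a bounded-mean stopping time (indeed τ is finite a.s. with bounded expectation since the walk is in a bounded region). By the OST, E[X_τ] = E[X_0] = 108. Equivalently: E[X_τ] = 128 · P(hit 128 first) + 0 · P(hit 0 first) = 128 · (108/128) = 108.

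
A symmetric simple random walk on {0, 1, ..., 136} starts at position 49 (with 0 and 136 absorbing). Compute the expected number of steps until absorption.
E[τ | X_0 = 49] = 4263

Let v_k = E[τ | X_0 = k]. Boundary: v_0 = v_136 = 0. Recurrence: v_k = 1 + (v_{k-1} + v_{k+1})/2 for 1 ≤ k ≤ 135. The particular solution to v_k − (v_{k-1} + v_{k+1})/2 = 1 is v_k = −k^2. Adding homogeneous solution A + B k and matching boundaries gives v_k = k (136 − k). Substituting k = 49: v_49 = 49 · 87 = 4263.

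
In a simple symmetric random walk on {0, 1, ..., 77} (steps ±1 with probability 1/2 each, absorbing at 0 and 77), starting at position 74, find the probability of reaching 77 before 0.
P(hit 77 before 0) = 74/77

Let u_k = P(hit 77 before 0 | start at k). Then u_0 = 0, u_77 = 1, and u_k = u_{k-1}/2 + u_{k+1}/2 for 1 ≤ k ≤ 76. This harmonic recurrence is solved by u_k = k/77, giving u_74 = 74/77.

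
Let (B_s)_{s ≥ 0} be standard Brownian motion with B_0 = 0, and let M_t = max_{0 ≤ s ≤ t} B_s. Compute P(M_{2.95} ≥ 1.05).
P(M_{2.95} ≥ 1.05) = 2·P(B_{2.95} ≥ 1.05) = 2(1 − Φ(1.05/√2.95)) ≈ 0.5410

By the reflection principle for Brownian motion, P(M_t ≥ a) = 2 · P(B_t ≥ a) for a ≥ 0. Since B_t ~ N(0, t), P(B_t ≥ 1.05) = 1 − Φ(1.05/√t) = 1 − Φ(1.05/√2.95) = 1 − Φ(0.6113). So
  P(M_{2.95} ≥ 1.05) = 2(1 − Φ(0.6113)) ≈ 0.5410.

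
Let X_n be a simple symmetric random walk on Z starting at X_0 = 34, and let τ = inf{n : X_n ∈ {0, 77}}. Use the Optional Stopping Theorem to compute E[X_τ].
E[X_τ] = 34

X_n is a martingale and τ is a bounded-mean stopping time (indeed τ is finite a.s. with bounded expectation since the walk is in a bounded region). By the OST, E[X_τ] = E[X_0] = 34. Equivalently: E[X_τ] = 77 · P(hit 77 first) + 0 · P(hit 0 first) = 77 · (34/77) = 34.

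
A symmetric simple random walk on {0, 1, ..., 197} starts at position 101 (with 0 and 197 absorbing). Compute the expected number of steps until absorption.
E[τ | X_0 = 101] = 9696

Let v_k = E[τ | X_0 = k]. Boundary: v_0 = v_197 = 0. Recurrence: v_k = 1 + (v_{k-1} + v_{k+1})/2 for 1 ≤ k ≤ 196. The particular solution to v_k − (v_{k-1} + v_{k+1})/2 = 1 is v_k = −k^2. Adding homogeneous solution A + B k and matching boundaries gives v_k = k (197 − k). Substituting k = 101: v_101 = 101 · 96 = 9696.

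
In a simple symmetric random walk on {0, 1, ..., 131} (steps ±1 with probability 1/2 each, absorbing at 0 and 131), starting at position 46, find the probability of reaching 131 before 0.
P(hit 131 before 0) = 46/131

Let u_k = P(hit 131 before 0 | start at k). Then u_0 = 0, u_131 = 1, and u_k = u_{k-1}/2 + u_{k+1}/2 for 1 ≤ k ≤ 130. This harmonic recurrence is solved by u_k = k/131, giving u_46 = 46/131.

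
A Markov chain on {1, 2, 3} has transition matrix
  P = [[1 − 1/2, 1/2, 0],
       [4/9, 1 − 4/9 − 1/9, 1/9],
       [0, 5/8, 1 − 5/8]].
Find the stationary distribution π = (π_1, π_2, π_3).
π = (40/93, 15/31, 8/93)

This is a birth-death chain on three states, which satisfies detailed balance: π_1 · P_{12} = π_2 · P_{21} and π_2 · P_{23} = π_3 · P_{32}.
From π_1 · 1/2 = π_2 · 4/9: π_2/π_1 = (1/2)/(4/9) = 9/8.
From π_2 · 1/9 = π_3 · 5/8: π_3/π_2 = (1/9)/(5/8) = 8/45.
Take π_1 proportional to 1; then unnormalized π = (1, 9/8, 1/5). Normalize by dividing by the sum 93/40:
  π = (40/93, 15/31, 8/93).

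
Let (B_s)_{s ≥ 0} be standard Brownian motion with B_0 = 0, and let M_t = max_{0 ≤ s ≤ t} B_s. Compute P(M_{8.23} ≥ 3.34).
P(M_{8.23} ≥ 3.34) = 2·P(B_{8.23} ≥ 3.34) = 2(1 − Φ(3.34/√8.23)) ≈ 0.2443

By the reflection principle for Brownian motion, P(M_t ≥ a) = 2 · P(B_t ≥ a) for a ≥ 0. Since B_t ~ N(0, t), P(B_t ≥ 3.34) = 1 − Φ(3.34/√t) = 1 − Φ(3.34/√8.23) = 1 − Φ(1.1643). So
  P(M_{8.23} ≥ 3.34) = 2(1 − Φ(1.1643)) ≈ 0.2443.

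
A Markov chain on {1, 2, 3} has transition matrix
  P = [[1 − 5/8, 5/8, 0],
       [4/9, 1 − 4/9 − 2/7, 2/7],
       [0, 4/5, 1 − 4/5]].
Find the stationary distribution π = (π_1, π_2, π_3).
π = (448/1303, 630/1303, 225/1303)

This is a birth-death chain on three states, which satisfies detailed balance: π_1 · P_{12} = π_2 · P_{21} and π_2 · P_{23} = π_3 · P_{32}.
From π_1 · 5/8 = π_2 · 4/9: π_2/π_1 = (5/8)/(4/9) = 45/32.
From π_2 · 2/7 = π_3 · 4/5: π_3/π_2 = (2/7)/(4/5) = 5/14.
Take π_1 proportional to 1; then unnormalized π = (1, 45/32, 225/448). Normalize by dividing by the sum 1303/448:
  π = (448/1303, 630/1303, 225/1303).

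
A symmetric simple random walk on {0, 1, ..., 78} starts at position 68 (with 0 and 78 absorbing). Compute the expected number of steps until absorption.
E[τ | X_0 = 68] = 680

Let v_k = E[τ | X_0 = k]. Boundary: v_0 = v_78 = 0. Recurrence: v_k = 1 + (v_{k-1} + v_{k+1})/2 for 1 ≤ k ≤ 77. The particular solution to v_k − (v_{k-1} + v_{k+1})/2 = 1 is v_k = −k^2. Adding homogeneous solution A + B k and matching boundaries gives v_k = k (78 − k). Substituting k = 68: v_68 = 68 · 10 = 680.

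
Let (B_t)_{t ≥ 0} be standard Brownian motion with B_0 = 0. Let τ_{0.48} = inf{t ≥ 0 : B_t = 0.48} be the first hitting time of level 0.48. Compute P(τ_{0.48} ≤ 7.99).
P(τ_{0.48} ≤ 7.99) = 2(1 − Φ(0.48/√7.99)) = 2(1 − Φ(0.1698)) ≈ 0.8652

By the reflection principle for standard BM, P(τ_b ≤ t) = 2 · P(B_t ≥ b). Since B_t ~ N(0, t), P(B_t ≥ 0.48) = 1 − Φ(0.48/√t) = 1 − Φ(0.48/√7.99) = 1 − Φ(0.1698) ≈ 0.43258. Doubling: P(τ_{0.48} ≤ 7.99) ≈ 2 · 0.43258 = 0.86516 ≈ 0.8652.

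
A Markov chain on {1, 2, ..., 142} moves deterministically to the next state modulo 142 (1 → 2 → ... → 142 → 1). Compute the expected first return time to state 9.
E[T_9 | X_0 = 9] = 142

The chain cycles deterministically, so starting at state 9 it returns in exactly 142 steps. Equivalently, the stationary distribution is uniform π_j = 1/142 for every state j, so by Kac's formula E[T_9] = 1/π_9 = 142.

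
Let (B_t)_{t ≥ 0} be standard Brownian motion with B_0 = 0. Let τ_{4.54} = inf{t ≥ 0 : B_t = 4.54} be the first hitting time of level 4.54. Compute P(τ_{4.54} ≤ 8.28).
P(τ_{4.54} ≤ 8.28) = 2(1 − Φ(4.54/√8.28)) = 2(1 − Φ(1.5778)) ≈ 0.1146

By the reflection principle for standard BM, P(τ_b ≤ t) = 2 · P(B_t ≥ b). Since B_t ~ N(0, t), P(B_t ≥ 4.54) = 1 − Φ(4.54/√t) = 1 − Φ(4.54/√8.28) = 1 − Φ(1.5778) ≈ 0.05731. Doubling: P(τ_{4.54} ≤ 8.28) ≈ 2 · 0.05731 = 0.11462 ≈ 0.1146.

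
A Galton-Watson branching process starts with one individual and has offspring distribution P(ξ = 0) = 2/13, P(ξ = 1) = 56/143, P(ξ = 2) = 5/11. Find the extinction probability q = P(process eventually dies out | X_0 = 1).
q = 22/65

The pgf is f(s) = 2/13 + 56/143·s + 5/11·s². The extinction probability q is the smallest fixed point of f in [0, 1]. Setting s = f(s):
  5/11·s² + (56/143 − 1)·s + 2/13 = 0
  5/11·s² − (2/13 + 5/11)·s + 2/13 = 0
which factors as (s − 1)·(5/11·s − 2/13) = 0, giving roots s = 1 and s = (2/13)/(5/11) = 22/65.
Mean offspring μ = 56/143 + 2·5/11 = 186/143 > 1 (supercritical), so q < 1. The extinction probability is the smaller root: q = (2/13)/(5/11) = 22/65.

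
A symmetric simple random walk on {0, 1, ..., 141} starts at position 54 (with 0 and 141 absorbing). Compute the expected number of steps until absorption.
E[τ | X_0 = 54] = 4698

Let v_k = E[τ | X_0 = k]. Boundary: v_0 = v_141 = 0. Recurrence: v_k = 1 + (v_{k-1} + v_{k+1})/2 for 1 ≤ k ≤ 140. The particular solution to v_k − (v_{k-1} + v_{k+1})/2 = 1 is v_k = −k^2. Adding homogeneous solution A + B k and matching boundaries gives v_k = k (141 − k). Substituting k = 54: v_54 = 54 · 87 = 4698.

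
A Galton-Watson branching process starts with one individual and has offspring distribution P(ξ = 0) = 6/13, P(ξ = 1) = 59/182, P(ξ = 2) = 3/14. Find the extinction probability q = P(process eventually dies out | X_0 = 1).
q = 1

Mean offspring μ = 0·6/13 + 1·59/182 + 2·3/14 = 137/182 ≤ 1. For μ ≤ 1 with offspring not concentrated at 1, the Galton-Watson process goes extinct almost surely, so q = 1.
(Algebraic check: The pgf is f(s) = 6/13 + 59/182·s + 3/14·s². The extinction probability q is the smallest fixed point of f in [0, 1]. Setting s = f(s):
  3/14·s² + (59/182 − 1)·s + 6/13 = 0
  3/14·s² − (6/13 + 3/14)·s + 6/13 = 0
which factors as (s − 1)·(3/14·s − 6/13) = 0, giving roots s = 1 and s = (6/13)/(3/14) = 28/13. Since 28/13 ≥ 1, the smallest root in [0, 1] is s = 1.)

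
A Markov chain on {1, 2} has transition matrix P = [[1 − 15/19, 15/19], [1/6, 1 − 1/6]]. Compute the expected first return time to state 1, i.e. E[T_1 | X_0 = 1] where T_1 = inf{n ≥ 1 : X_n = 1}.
E[T_1 | X_0 = 1] = 1/π_1 = 109/19

For an irreducible recurrent Markov chain with stationary distribution π, E[T_i | X_0 = i] = 1/π_i (Kac's formula). Here π_1 = (1/6)/(15/19 + 1/6) = (1/6)/(109/114) = 19/109, so E[T_1 | X_0 = 1] = 1/π_1 = (15/19 + 1/6)/(1/6) = (109/114)/(1/6) = 109/19.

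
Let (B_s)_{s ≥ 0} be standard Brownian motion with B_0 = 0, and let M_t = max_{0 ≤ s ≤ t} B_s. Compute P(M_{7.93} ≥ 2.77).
P(M_{7.93} ≥ 2.77) = 2·P(B_{7.93} ≥ 2.77) = 2(1 − Φ(2.77/√7.93)) ≈ 0.3253

By the reflection principle for Brownian motion, P(M_t ≥ a) = 2 · P(B_t ≥ a) for a ≥ 0. Since B_t ~ N(0, t), P(B_t ≥ 2.77) = 1 − Φ(2.77/√t) = 1 − Φ(2.77/√7.93) = 1 − Φ(0.9837). So
  P(M_{7.93} ≥ 2.77) = 2(1 − Φ(0.9837)) ≈ 0.3253.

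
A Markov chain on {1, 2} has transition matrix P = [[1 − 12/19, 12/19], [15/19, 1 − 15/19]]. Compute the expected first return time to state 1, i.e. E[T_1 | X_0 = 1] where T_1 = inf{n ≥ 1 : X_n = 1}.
E[T_1 | X_0 = 1] = 1/π_1 = 9/5

For an irreducible recurrent Markov chain with stationary distribution π, E[T_i | X_0 = i] = 1/π_i (Kac's formula). Here π_1 = (15/19)/(12/19 + 15/19) = (15/19)/(27/19) = 5/9, so E[T_1 | X_0 = 1] = 1/π_1 = (12/19 + 15/19)/(15/19) = (27/19)/(15/19) = 9/5.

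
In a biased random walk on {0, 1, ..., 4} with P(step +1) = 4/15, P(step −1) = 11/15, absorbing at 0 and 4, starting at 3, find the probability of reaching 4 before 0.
P(hit 4 before 0) = (1 − (11/4)^3) / (1 − (11/4)^4) = 724/2055

Let u_k denote P(reach 4 before 0 | start at k). Boundary: u_0 = 0, u_4 = 1. Recurrence: u_k = 4/15·u_{k+1} + 11/15·u_{k-1} for 1 ≤ k ≤ 3. Try u_k = A + B·r^k with r = q/p = (11/15)/(4/15) = 11/4. Substitution satisfies the recurrence; boundary conditions give:
  u_k = (1 − r^k) / (1 − r^N) = (1 − (11/4)^3) / (1 − (11/4)^4) = 724/2055.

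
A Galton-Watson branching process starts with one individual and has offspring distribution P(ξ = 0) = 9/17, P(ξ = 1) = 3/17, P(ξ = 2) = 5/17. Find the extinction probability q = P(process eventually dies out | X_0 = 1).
q = 1

Mean offspring μ = 0·9/17 + 1·3/17 + 2·5/17 = 13/17 ≤ 1. For μ ≤ 1 with offspring not concentrated at 1, the Galton-Watson process goes extinct almost surely, so q = 1.
(Algebraic check: The pgf is f(s) = 9/17 + 3/17·s + 5/17·s². The extinction probability q is the smallest fixed point of f in [0, 1]. Setting s = f(s):
  5/17·s² + (3/17 − 1)·s + 9/17 = 0
  5/17·s² − (9/17 + 5/17)·s + 9/17 = 0
which factors as (s − 1)·(5/17·s − 9/17) = 0, giving roots s = 1 and s = (9/17)/(5/17) = 9/5. Since 9/5 ≥ 1, the smallest root in [0, 1] is s = 1.)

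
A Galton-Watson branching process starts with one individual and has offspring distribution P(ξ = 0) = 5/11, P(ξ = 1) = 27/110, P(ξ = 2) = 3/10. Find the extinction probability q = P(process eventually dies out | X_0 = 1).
q = 1

Mean offspring μ = 0·5/11 + 1·27/110 + 2·3/10 = 93/110 ≤ 1. For μ ≤ 1 with offspring not concentrated at 1, the Galton-Watson process goes extinct almost surely, so q = 1.
(Algebraic check: The pgf is f(s) = 5/11 + 27/110·s + 3/10·s². The extinction probability q is the smallest fixed point of f in [0, 1]. Setting s = f(s):
  3/10·s² + (27/110 − 1)·s + 5/11 = 0
  3/10·s² − (5/11 + 3/10)·s + 5/11 = 0
which factors as (s − 1)·(3/10·s − 5/11) = 0, giving roots s = 1 and s = (5/11)/(3/10) = 50/33. Since 50/33 ≥ 1, the smallest root in [0, 1] is s = 1.)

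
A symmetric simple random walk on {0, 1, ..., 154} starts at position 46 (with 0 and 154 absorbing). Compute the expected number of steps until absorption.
E[τ | X_0 = 46] = 4968

Let v_k = E[τ | X_0 = k]. Boundary: v_0 = v_154 = 0. Recurrence: v_k = 1 + (v_{k-1} + v_{k+1})/2 for 1 ≤ k ≤ 153. The particular solution to v_k − (v_{k-1} + v_{k+1})/2 = 1 is v_k = −k^2. Adding homogeneous solution A + B k and matching boundaries gives v_k = k (154 − k). Substituting k = 46: v_46 = 46 · 108 = 4968.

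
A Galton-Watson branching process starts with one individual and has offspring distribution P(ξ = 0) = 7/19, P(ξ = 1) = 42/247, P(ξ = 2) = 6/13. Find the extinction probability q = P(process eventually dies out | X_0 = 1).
q = 91/114

The pgf is f(s) = 7/19 + 42/247·s + 6/13·s². The extinction probability q is the smallest fixed point of f in [0, 1]. Setting s = f(s):
  6/13·s² + (42/247 − 1)·s + 7/19 = 0
  6/13·s² − (7/19 + 6/13)·s + 7/19 = 0
which factors as (s − 1)·(6/13·s − 7/19) = 0, giving roots s = 1 and s = (7/19)/(6/13) = 91/114.
Mean offspring μ = 42/247 + 2·6/13 = 270/247 > 1 (supercritical), so q < 1. The extinction probability is the smaller root: q = (7/19)/(6/13) = 91/114.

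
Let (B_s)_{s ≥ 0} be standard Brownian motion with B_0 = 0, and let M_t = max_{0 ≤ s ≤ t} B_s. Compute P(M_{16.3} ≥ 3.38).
P(M_{16.3} ≥ 3.38) = 2·P(B_{16.3} ≥ 3.38) = 2(1 − Φ(3.38/√16.3)) ≈ 0.4025

By the reflection principle for Brownian motion, P(M_t ≥ a) = 2 · P(B_t ≥ a) for a ≥ 0. Since B_t ~ N(0, t), P(B_t ≥ 3.38) = 1 − Φ(3.38/√t) = 1 − Φ(3.38/√16.3) = 1 − Φ(0.8372). So
  P(M_{16.3} ≥ 3.38) = 2(1 − Φ(0.8372)) ≈ 0.4025.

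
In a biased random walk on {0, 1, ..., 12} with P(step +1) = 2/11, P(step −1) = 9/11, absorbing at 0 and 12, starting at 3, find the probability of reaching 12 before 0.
P(hit 12 before 0) = (1 − (9/2)^3) / (1 − (9/2)^12) = 512/391719185

Let u_k denote P(reach 12 before 0 | start at k). Boundary: u_0 = 0, u_12 = 1. Recurrence: u_k = 2/11·u_{k+1} + 9/11·u_{k-1} for 1 ≤ k ≤ 11. Try u_k = A + B·r^k with r = q/p = (9/11)/(2/11) = 9/2. Substitution satisfies the recurrence; boundary conditions give:
  u_k = (1 − r^k) / (1 − r^N) = (1 − (9/2)^3) / (1 − (9/2)^12) = 512/391719185.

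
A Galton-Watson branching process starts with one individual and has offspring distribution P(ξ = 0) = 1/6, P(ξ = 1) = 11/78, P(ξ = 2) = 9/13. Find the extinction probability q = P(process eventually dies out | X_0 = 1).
q = 13/54

The pgf is f(s) = 1/6 + 11/78·s + 9/13·s². The extinction probability q is the smallest fixed point of f in [0, 1]. Setting s = f(s):
  9/13·s² + (11/78 − 1)·s + 1/6 = 0
  9/13·s² − (1/6 + 9/13)·s + 1/6 = 0
which factors as (s − 1)·(9/13·s − 1/6) = 0, giving roots s = 1 and s = (1/6)/(9/13) = 13/54.
Mean offspring μ = 11/78 + 2·9/13 = 119/78 > 1 (supercritical), so q < 1. The extinction probability is the smaller root: q = (1/6)/(9/13) = 13/54.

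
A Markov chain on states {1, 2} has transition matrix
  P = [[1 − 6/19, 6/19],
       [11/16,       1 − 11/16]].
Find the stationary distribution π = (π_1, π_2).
π_1 = 209/305, π_2 = 96/305

Solve πP = π with π_1 + π_2 = 1. From πP = π: π_1 · (1 − 6/19) + π_2 · 11/16 = π_1 ⇒ π_2 · 11/16 = π_1 · 6/19 ⇒ π_2/π_1 = (6/19)/(11/16) = 96/209. Together with π_1 + π_2 = 1:
  π_1 = (11/16)/(6/19 + 11/16) = (11/16)/(305/304) = 209/305,
  π_2 = (6/19)/(6/19 + 11/16) = (6/19)/(305/304) = 96/305.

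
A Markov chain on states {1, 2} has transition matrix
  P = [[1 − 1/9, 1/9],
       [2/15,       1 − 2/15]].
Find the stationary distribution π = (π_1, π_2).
π_1 = 6/11, π_2 = 5/11

Solve πP = π with π_1 + π_2 = 1. From πP = π: π_1 · (1 − 1/9) + π_2 · 2/15 = π_1 ⇒ π_2 · 2/15 = π_1 · 1/9 ⇒ π_2/π_1 = (1/9)/(2/15) = 5/6. Together with π_1 + π_2 = 1:
  π_1 = (2/15)/(1/9 + 2/15) = (2/15)/(11/45) = 6/11,
  π_2 = (1/9)/(1/9 + 2/15) = (1/9)/(11/45) = 5/11.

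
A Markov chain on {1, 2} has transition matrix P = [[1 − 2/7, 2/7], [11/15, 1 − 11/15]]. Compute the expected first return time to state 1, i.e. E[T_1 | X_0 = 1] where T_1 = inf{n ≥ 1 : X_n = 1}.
E[T_1 | X_0 = 1] = 1/π_1 = 107/77

For an irreducible recurrent Markov chain with stationary distribution π, E[T_i | X_0 = i] = 1/π_i (Kac's formula). Here π_1 = (11/15)/(2/7 + 11/15) = (11/15)/(107/105) = 77/107, so E[T_1 | X_0 = 1] = 1/π_1 = (2/7 + 11/15)/(11/15) = (107/105)/(11/15) = 107/77.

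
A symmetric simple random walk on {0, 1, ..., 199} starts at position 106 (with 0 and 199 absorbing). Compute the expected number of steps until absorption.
E[τ | X_0 = 106] = 9858

Let v_k = E[τ | X_0 = k]. Boundary: v_0 = v_199 = 0. Recurrence: v_k = 1 + (v_{k-1} + v_{k+1})/2 for 1 ≤ k ≤ 198. The particular solution to v_k − (v_{k-1} + v_{k+1})/2 = 1 is v_k = −k^2. Adding homogeneous solution A + B k and matching boundaries gives v_k = k (199 − k). Substituting k = 106: v_106 = 106 · 93 = 9858.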